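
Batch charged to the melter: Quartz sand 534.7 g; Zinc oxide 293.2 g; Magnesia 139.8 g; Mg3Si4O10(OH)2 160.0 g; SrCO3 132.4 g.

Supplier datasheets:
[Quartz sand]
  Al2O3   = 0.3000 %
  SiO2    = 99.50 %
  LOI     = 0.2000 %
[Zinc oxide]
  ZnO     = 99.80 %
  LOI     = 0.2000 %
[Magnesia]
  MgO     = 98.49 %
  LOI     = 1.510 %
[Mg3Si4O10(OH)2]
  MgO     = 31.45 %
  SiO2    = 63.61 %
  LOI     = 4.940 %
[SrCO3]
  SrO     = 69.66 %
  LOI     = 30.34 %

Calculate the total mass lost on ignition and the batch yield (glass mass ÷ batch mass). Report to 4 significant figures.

LOI loss = 51.84 g; glass = 1208 g; yield = 95.89%

All internal work runs at exact precision through the solve; rounding to four significant digits extends to each in-between result as shown — each reported figure takes a single rounding. All derived quantities are carried starting from the weights at 1208 g of glass at full float precision (totals, the yield, five oxide percentages, ignition loss, net glass mass) as written in either problem or answer.
Each material's LOI contribution:
  Quartz sand: 534.7 × 0.002000 = 1.069 g
  Zinc oxide: 293.2 × 0.002000 = 0.5864 g
  Magnesia: 139.8 × 0.01510 = 2.111 g
  Mg3Si4O10(OH)2: 160.0 × 0.04940 = 7.904 g
  SrCO3: 132.4 × 0.3034 = 40.17 g
Total LOI = 51.84 g
Glass = batch − LOI = 1260 − 51.84 = 1208 g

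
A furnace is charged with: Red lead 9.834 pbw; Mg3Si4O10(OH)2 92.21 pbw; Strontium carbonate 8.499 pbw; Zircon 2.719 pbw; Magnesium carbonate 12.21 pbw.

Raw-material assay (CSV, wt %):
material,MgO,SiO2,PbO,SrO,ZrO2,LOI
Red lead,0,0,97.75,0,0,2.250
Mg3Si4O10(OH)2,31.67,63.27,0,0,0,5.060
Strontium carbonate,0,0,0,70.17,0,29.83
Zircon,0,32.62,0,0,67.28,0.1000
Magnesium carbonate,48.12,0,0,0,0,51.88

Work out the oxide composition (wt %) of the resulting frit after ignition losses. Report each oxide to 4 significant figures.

Glass mass = 111.7 pbw (batch 125.5 − LOI 13.76).
Composition: MgO 31.40%, SiO2 53.02%, PbO 8.605%, SrO 5.338%, ZrO2 1.638%

Values along the way appear with 4-significant-digit rounding when written out — each numeric step keeps full precision end to end — every reported number includes exactly one rounding — derived quantities are recomputed from the batch weights per 111.7 pbw of glass in full float precision (yield, LOI, totals, five oxide percentages, glass mass), exactly as shown in question or answer.
Oxide-by-oxide delivered mass:
  MgO: 92.21·0.3167 + 12.21·0.4812 = 35.08 pbw
  SiO2: 92.21·0.6327 + 2.719·0.3262 = 59.23 pbw
  PbO: 9.834·0.9775 = 9.613 pbw
  SrO: 8.499·0.7017 = 5.964 pbw
  ZrO2: 2.719·0.6728 = 1.829 pbw
LOI: 9.834·0.02250 + 92.21·0.05060 + 8.499·0.2983 + 2.719·0.001000 + 12.21·0.5188 = 13.76 pbw
The glass mass, total less LOI, = 125.5 − 13.76 = 111.7 pbw (consistent with Σ oxide mass)
wt % = oxide mass / glass mass × 100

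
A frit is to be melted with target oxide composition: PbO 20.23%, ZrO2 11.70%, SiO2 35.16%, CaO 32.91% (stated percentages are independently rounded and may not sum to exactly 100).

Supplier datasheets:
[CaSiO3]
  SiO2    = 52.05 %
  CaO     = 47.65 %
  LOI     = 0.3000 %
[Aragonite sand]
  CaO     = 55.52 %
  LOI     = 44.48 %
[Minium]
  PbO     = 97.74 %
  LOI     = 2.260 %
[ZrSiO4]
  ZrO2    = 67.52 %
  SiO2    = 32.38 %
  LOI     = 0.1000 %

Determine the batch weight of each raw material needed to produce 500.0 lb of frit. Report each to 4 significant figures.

Every computation maintains full float precision all the way through; the intermediate values are printed rounded off to 4 significant digits across the worked steps — a single rounding produces every reported result. Derived quantities are rebuilt from the batch weights at 500.0 lb of glass in full float precision (LOI, yield, the totals, four oxide percentages, glass mass) as given in the question or the answer.
Oxide-by-oxide targets in 500.0 lb frit:
  PbO: 20.23% × 500.0 = 101.2 lb
  ZrO2: 11.70% × 500.0 = 58.50 lb
  SiO2: 35.16% × 500.0 = 175.8 lb
  CaO: 32.91% × 500.0 = 164.6 lb
Oxide-by-oxide audit with the batch weights as given, for the quoted basis mass (sum by sum, the targets are met inside rounding margins):
  PbO: 103.5·0.9774 = 101.2 lb (target 101.2 lb)
  ZrO2: 86.64·0.6752 = 58.50 lb (target 58.50 lb)
  SiO2: 283.9·0.5205 + 86.64·0.3238 = 175.8 lb (target 175.8 lb)
  CaO: 283.9·0.4765 + 52.76·0.5552 = 164.6 lb (target 164.6 lb)
Auditing the glass mass value: whole batch net of LOI = 500.1 lb (the targets, summed, come to 500.0 lb; the stated basis being 500.0 lb — gaps are rounding artifacts).
Batch total: Σ batch = 526.8 lb; LOI removed, Σ of batch·LOI: 26.75 lb; as yield: glass ÷ batch → 94.92%.

Batch per 500.0 lb frit:
  CaSiO3: 283.9 lb
  Aragonite sand: 52.76 lb
  Minium: 103.5 lb
  ZrSiO4: 86.64 lb
Total batch = 526.8 lb; LOI loss = 26.75 lb; yield = 94.92%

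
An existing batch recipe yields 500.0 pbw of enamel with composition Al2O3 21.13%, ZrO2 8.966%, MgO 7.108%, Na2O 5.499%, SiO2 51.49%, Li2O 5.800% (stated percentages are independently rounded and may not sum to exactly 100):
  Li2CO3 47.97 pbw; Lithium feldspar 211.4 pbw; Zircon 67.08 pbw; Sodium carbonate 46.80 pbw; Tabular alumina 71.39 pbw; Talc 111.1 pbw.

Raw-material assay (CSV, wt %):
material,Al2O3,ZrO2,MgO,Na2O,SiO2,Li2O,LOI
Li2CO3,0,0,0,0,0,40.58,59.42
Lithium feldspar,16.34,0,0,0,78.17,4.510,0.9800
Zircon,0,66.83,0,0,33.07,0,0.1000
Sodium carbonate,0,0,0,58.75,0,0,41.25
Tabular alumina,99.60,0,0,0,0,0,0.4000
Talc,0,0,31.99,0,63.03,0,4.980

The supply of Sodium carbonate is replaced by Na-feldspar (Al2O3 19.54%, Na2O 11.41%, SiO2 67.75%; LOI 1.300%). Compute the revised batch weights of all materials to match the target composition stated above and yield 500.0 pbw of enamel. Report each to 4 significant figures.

Revised batch per 500.0 pbw enamel:
  Li2CO3: 71.18 pbw
  Lithium feldspar: 2.536 pbw
  Zircon: 67.08 pbw
  Na-feldspar: 241.0 pbw
  Tabular alumina: 58.38 pbw
  Talc: 111.1 pbw
Total batch = 551.3 pbw; LOI loss = 51.29 pbw

Working values are shown, rounded to 4 significant digits, at each printed step. All internal work holds exact precision at all times. Each reported value carries a single rounding; the derived quantities (six oxide percentages, the yield, net glass mass, totals, ignition loss) are computed at exact precision starting from the weights per 500.0 pbw of glass exactly as shown in problem or answer.
Target oxide masses per 500.0 pbw enamel:
  Al2O3: 21.13% × 500.0 = 105.6 pbw
  ZrO2: 8.966% × 500.0 = 44.83 pbw
  MgO: 7.108% × 500.0 = 35.54 pbw
  Na2O: 5.499% × 500.0 = 27.50 pbw
  SiO2: 51.49% × 500.0 = 257.4 pbw
  Li2O: 5.800% × 500.0 = 29.00 pbw
Verifying the oxide balance working from each reported weight, on the stated basis (sums match the target masses up to rounding of the answer):
  Al2O3: 2.536·0.1634 + 241.0·0.1954 + 58.38·0.9960 = 105.7 pbw (target 105.6 pbw)
  ZrO2: 67.08·0.6683 = 44.83 pbw (target 44.83 pbw)
  MgO: 111.1·0.3199 = 35.54 pbw (target 35.54 pbw)
  Na2O: 241.0·0.1141 = 27.50 pbw (target 27.50 pbw)
  SiO2: 2.536·0.7817 + 67.08·0.3307 + 241.0·0.6775 + 111.1·0.6303 = 257.5 pbw (target 257.4 pbw)
  Li2O: 71.18·0.4058 + 2.536·0.04510 = 29.00 pbw (target 29.00 pbw)
Glass-mass closure: total batch − LOI = 500.0 pbw (summing oxide targets gives 500.0 pbw; with the basis standing at 500.0 pbw — a pure rounding effect).
Total batch = Σ batch = 551.3 pbw; ignition loss, Σ(batch × LOI) = 51.29 pbw; glass ÷ batch gives a yield of 90.70%.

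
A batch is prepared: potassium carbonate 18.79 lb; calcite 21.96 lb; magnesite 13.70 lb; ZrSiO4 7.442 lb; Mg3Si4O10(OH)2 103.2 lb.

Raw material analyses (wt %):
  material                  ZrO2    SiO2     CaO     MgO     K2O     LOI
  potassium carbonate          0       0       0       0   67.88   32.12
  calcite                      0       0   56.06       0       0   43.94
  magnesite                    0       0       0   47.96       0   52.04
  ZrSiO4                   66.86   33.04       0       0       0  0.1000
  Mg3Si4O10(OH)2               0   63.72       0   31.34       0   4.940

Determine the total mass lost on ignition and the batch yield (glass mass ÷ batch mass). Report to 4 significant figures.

LOI loss = 27.92 lb; glass = 137.2 lb; yield = 83.09%

All internal work runs at exact precision in every operation — intermediates appear (rounded to four significant digits) between the steps. A single rounding yields each reported result — all derived quantities (glass mass, the totals, the five compositions, the yield, LOI) are recomputed at full float precision starting from the weights per 137.2 lb of glass, exactly as shown in problem or answer.
Each material's LOI contribution:
  potassium carbonate: 18.79 × 0.3212 = 6.035 lb
  calcite: 21.96 × 0.4394 = 9.649 lb
  magnesite: 13.70 × 0.5204 = 7.129 lb
  ZrSiO4: 7.442 × 0.001000 = 0.007442 lb
  Mg3Si4O10(OH)2: 103.2 × 0.04940 = 5.098 lb
Total LOI = 27.92 lb
Glass = batch − LOI = 165.1 − 27.92 = 137.2 lb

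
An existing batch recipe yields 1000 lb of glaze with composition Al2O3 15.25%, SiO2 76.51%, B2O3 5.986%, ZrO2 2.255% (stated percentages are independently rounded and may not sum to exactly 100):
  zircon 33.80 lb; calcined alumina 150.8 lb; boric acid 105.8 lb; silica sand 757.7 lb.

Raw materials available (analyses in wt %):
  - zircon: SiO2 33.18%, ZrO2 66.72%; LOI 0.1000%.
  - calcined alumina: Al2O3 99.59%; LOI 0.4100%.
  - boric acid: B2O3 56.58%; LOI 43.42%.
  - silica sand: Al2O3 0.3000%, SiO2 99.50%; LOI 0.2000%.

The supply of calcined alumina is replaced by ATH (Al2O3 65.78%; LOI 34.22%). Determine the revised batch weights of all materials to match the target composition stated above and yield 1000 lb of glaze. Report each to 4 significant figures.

Revised batch per 1000 lb glaze:
  zircon: 33.80 lb
  ATH: 228.4 lb
  boric acid: 105.8 lb
  silica sand: 757.7 lb
Total batch = 1126 lb; LOI loss = 125.6 lb

Working values are shown, with 4-significant-figure rounding, in the working; all internal work runs at full precision at each step; every reported number takes just one rounding; derived quantities, including LOI, the yield, glass mass, four oxide percentages, totals, are rebuilt from the batch weights per 1000 lb of glass at exact precision, precisely as stated by the question or the answer.
Oxide-by-oxide targets in 1000 lb glaze:
  Al2O3: 15.25% × 1000 = 152.5 lb
  SiO2: 76.51% × 1000 = 765.1 lb
  B2O3: 5.986% × 1000 = 59.86 lb
  ZrO2: 2.255% × 1000 = 22.55 lb
Checking each oxide sum from the weights as reported, under the basis named above (summed amounts equal target values net of answer rounding effects):
  Al2O3: 228.4·0.6578 + 757.7·0.003000 = 152.5 lb (target 152.5 lb)
  SiO2: 33.80·0.3318 + 757.7·0.9950 = 765.1 lb (target 765.1 lb)
  B2O3: 105.8·0.5658 = 59.86 lb (target 59.86 lb)
  ZrO2: 33.80·0.6672 = 22.55 lb (target 22.55 lb)
The glass-mass cross-check: total batch − LOI = 1000 lb (per-oxide target masses sum to 1000 lb; stated basis 1000 lb — deltas are rounding alone).
Summing the batch: Σ batch = 1126 lb; ignition loss, Σ(batch × LOI) = 125.6 lb; yield = glass ÷ total batch = 88.84%.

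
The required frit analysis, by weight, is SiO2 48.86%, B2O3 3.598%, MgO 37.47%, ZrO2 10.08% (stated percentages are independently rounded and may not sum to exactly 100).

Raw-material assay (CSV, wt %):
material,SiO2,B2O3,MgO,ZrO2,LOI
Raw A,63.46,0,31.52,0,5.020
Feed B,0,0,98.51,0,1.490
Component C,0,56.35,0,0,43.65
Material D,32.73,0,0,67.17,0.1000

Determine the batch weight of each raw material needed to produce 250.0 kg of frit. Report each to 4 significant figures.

Batch per 250.0 kg frit:
  Raw A: 173.1 kg
  Feed B: 39.69 kg
  Component C: 15.96 kg
  Material D: 37.52 kg
Total batch = 266.3 kg; LOI loss = 16.29 kg; yield = 93.88%

The whole derivation keeps full float precision from start to finish; intermediates appear (rounded to four significant figures) within the worked lines; each reported result is rounded only once. The derived quantities, which include glass mass, yield, four oxide percentages, totals, LOI, are carried in full float precision, exactly as shown in the problem or the answer, starting from the weights for 250.0 kg of glass.
Per-oxide target masses for 250.0 kg frit:
  SiO2: 48.86% × 250.0 = 122.2 kg
  B2O3: 3.598% × 250.0 = 8.995 kg
  MgO: 37.47% × 250.0 = 93.68 kg
  ZrO2: 10.08% × 250.0 = 25.20 kg
Per-oxide balance check with the batch weights as given, on the stated basis (every target is met by its sum within answer rounding):
  SiO2: 173.1·0.6346 + 37.52·0.3273 = 122.1 kg (target 122.2 kg)
  B2O3: 15.96·0.5635 = 8.993 kg (target 8.995 kg)
  MgO: 173.1·0.3152 + 39.69·0.9851 = 93.66 kg (target 93.68 kg)
  ZrO2: 37.52·0.6717 = 25.20 kg (target 25.20 kg)
Glass mass check: batch total minus LOI = 250.0 kg (the Σ of target masses is 250.0 kg; stated basis 250.0 kg — any gap is answer rounding).
Adding the batch up: Σ batch = 266.3 kg; loss to ignition Σ batch·LOI = 16.29 kg; yield, glass over the total, = 93.88%.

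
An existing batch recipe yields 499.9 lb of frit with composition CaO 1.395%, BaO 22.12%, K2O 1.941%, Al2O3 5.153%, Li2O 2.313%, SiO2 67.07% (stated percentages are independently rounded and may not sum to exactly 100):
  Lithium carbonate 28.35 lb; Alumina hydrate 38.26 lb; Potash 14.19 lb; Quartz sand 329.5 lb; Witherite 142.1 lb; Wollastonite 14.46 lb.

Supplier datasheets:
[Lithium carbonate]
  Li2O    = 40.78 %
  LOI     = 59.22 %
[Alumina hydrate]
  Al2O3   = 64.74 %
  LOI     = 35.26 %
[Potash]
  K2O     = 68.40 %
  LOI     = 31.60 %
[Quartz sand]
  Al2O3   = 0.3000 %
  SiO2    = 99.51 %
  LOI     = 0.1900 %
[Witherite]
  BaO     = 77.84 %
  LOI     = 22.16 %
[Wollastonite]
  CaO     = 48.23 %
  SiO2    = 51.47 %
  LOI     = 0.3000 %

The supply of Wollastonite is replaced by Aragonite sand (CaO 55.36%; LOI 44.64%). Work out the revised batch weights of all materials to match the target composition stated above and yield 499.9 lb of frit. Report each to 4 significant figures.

The whole derivation runs at full precision in all steps. The intermediate values are shown, with 4-significant-digit rounding, between the steps; each reported number carries a single rounding; derived quantities (glass mass, totals, LOI, six oxide percentages, the yield) are rebuilt at full precision from the batch weights per 499.9 lb of glass, exactly as printed in the problem or the answer.
Target oxide masses per 499.9 lb frit:
  CaO: 1.395% × 499.9 = 6.974 lb
  BaO: 22.12% × 499.9 = 110.6 lb
  K2O: 1.941% × 499.9 = 9.703 lb
  Al2O3: 5.153% × 499.9 = 25.76 lb
  Li2O: 2.313% × 499.9 = 11.56 lb
  SiO2: 67.07% × 499.9 = 335.3 lb
Mass-balance tally per oxide per the reported batch figures, against the basis in use (target by target, the sums agree net of answer rounding effects):
  CaO: 12.60·0.5536 = 6.975 lb (target 6.974 lb)
  BaO: 142.1·0.7784 = 110.6 lb (target 110.6 lb)
  K2O: 14.19·0.6840 = 9.706 lb (target 9.703 lb)
  Al2O3: 38.23·0.6474 + 336.9·0.003000 = 25.76 lb (target 25.76 lb)
  Li2O: 28.35·0.4078 = 11.56 lb (target 11.56 lb)
  SiO2: 336.9·0.9951 = 335.2 lb (target 335.3 lb)
Glass-mass sanity pass: batch total minus LOI = 499.9 lb (the targets, summed, come to 499.9 lb; basis as stated: 499.9 lb — differing by rounding only).
Whole-batch sum: Σ batch = 572.4 lb; Σ batch·LOI gives LOI loss = 72.51 lb; yield: glass divided by total = 87.33%.

Revised batch per 499.9 lb frit:
  Lithium carbonate: 28.35 lb
  Alumina hydrate: 38.23 lb
  Potash: 14.19 lb
  Quartz sand: 336.9 lb
  Witherite: 142.1 lb
  Aragonite sand: 12.60 lb
Total batch = 572.4 lb; LOI loss = 72.51 lb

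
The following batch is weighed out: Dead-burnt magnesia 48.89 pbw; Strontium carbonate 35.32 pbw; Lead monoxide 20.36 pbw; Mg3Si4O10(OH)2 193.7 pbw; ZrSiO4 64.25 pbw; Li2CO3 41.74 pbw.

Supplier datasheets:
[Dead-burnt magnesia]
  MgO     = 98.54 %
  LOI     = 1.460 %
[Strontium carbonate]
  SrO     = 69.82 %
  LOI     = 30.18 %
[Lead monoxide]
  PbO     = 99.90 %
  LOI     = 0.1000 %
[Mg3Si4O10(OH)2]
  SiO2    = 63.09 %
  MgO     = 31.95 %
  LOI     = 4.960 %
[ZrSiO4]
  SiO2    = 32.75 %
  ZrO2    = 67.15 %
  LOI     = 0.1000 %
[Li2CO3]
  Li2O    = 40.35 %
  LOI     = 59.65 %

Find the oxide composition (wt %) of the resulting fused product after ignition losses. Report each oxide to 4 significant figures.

All arithmetic carries full precision throughout. Working values appear rounded to four significant figures between the steps — every reported figure takes exactly one rounding; all derived quantities, including net glass mass, totals, six oxide percentages, ignition loss, yield, are rebuilt from the weighed amounts at 358.3 pbw of glass at full precision, exactly as printed in the problem or answer text.
Oxide masses out of the charge:
  PbO: 20.36·0.9990 = 20.34 pbw
  Li2O: 41.74·0.4035 = 16.84 pbw
  SiO2: 193.7·0.6309 + 64.25·0.3275 = 143.2 pbw
  MgO: 48.89·0.9854 + 193.7·0.3195 = 110.1 pbw
  ZrO2: 64.25·0.6715 = 43.14 pbw
  SrO: 35.32·0.6982 = 24.66 pbw
LOI: 48.89·0.01460 + 35.32·0.3018 + 20.36·0.001000 + 193.7·0.04960 + 64.25·0.001000 + 41.74·0.5965 = 45.96 pbw
Net of LOI, the glass mass = 404.3 − 45.96 = 358.3 pbw (equal to the oxide-mass sum)
percent by weight: oxide/glass ×100

Glass mass = 358.3 pbw (batch 404.3 − LOI 45.96).
Composition: PbO 5.677%, Li2O 4.701%, SiO2 39.98%, MgO 30.72%, ZrO2 12.04%, SrO 6.883%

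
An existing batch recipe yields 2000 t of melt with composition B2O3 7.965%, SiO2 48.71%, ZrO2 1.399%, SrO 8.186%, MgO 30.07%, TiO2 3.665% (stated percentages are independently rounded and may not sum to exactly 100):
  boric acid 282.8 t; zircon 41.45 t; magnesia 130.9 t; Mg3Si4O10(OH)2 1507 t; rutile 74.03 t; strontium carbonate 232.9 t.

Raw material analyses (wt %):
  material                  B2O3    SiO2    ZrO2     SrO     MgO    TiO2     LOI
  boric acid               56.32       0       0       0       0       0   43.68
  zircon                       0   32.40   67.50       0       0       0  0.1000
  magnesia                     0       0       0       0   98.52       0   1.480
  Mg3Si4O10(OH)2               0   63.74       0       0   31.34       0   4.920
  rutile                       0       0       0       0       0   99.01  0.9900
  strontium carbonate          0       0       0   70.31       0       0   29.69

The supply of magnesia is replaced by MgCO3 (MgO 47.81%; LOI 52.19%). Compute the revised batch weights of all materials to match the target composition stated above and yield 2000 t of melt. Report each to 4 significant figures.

Revised batch per 2000 t melt:
  boric acid: 282.8 t
  zircon: 41.45 t
  MgCO3: 269.8 t
  Mg3Si4O10(OH)2: 1507 t
  rutile: 74.03 t
  strontium carbonate: 232.9 t
Total batch = 2408 t; LOI loss = 408.4 t

Every computation runs at full float precision throughout — the intermediate values are printed (rounded to 4 significant digits) when written out; each reported result carries a single rounding — the derived quantities (the totals, glass mass, six oxide percentages, the yield, ignition loss) are rebuilt from the weighed amounts on 2000 t of glass at exact precision, as quoted within the problem or the answer.
The oxide mass targets at 2000 t melt:
  B2O3: 7.965% × 2000 = 159.3 t
  SiO2: 48.71% × 2000 = 974.2 t
  ZrO2: 1.399% × 2000 = 27.98 t
  SrO: 8.186% × 2000 = 163.7 t
  MgO: 30.07% × 2000 = 601.4 t
  TiO2: 3.665% × 2000 = 73.30 t
Balance tally, oxide-wise, applying the batch weights above, relative to the basis at hand (delivered sums recover each target up to rounding of the answer):
  B2O3: 282.8·0.5632 = 159.3 t (target 159.3 t)
  SiO2: 41.45·0.3240 + 1507·0.6374 = 974.0 t (target 974.2 t)
  ZrO2: 41.45·0.6750 = 27.98 t (target 27.98 t)
  SrO: 232.9·0.7031 = 163.8 t (target 163.7 t)
  MgO: 269.8·0.4781 + 1507·0.3134 = 601.3 t (target 601.4 t)
  TiO2: 74.03·0.9901 = 73.30 t (target 73.30 t)
Auditing the glass mass value: total batch − LOI = 2000 t (targets for the oxides total 2000 t; against the stated basis, 2000 t — rounding explains the deltas).
Adding the batch up: Σ batch = 2408 t; Σ batch·LOI gives LOI loss = 408.4 t; glass ÷ batch gives a yield of 83.04%.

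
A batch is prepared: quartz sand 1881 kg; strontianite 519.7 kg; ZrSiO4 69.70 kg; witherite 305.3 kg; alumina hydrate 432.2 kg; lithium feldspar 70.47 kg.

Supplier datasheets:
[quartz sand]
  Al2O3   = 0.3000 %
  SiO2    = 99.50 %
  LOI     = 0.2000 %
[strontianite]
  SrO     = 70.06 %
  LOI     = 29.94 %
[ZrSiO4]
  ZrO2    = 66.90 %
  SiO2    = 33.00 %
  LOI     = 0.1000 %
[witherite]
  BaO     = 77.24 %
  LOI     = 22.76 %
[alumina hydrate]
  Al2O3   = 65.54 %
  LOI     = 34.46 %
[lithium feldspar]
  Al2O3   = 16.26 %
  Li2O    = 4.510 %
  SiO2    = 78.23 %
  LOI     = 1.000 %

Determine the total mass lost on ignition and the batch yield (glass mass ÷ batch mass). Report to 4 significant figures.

LOI loss = 378.6 kg; glass = 2900 kg; yield = 88.45%

Mid-chain values are shown rounded off to 4 significant digits between the steps — the whole derivation maintains full precision end to end; a single rounding finalizes each reported figure — derived quantities (yield, ignition loss, six oxide percentages, net glass mass, the totals) are re-derived in exact precision starting from the weights for 2900 kg of glass exactly as shown in the question or the answer.
Loss on ignition, line by line:
  quartz sand: 1881 × 0.002000 = 3.762 kg
  strontianite: 519.7 × 0.2994 = 155.6 kg
  ZrSiO4: 69.70 × 0.001000 = 0.06970 kg
  witherite: 305.3 × 0.2276 = 69.49 kg
  alumina hydrate: 432.2 × 0.3446 = 148.9 kg
  lithium feldspar: 70.47 × 0.01000 = 0.7047 kg
Total LOI = 378.6 kg
Glass = batch − LOI = 3278 − 378.6 = 2900 kg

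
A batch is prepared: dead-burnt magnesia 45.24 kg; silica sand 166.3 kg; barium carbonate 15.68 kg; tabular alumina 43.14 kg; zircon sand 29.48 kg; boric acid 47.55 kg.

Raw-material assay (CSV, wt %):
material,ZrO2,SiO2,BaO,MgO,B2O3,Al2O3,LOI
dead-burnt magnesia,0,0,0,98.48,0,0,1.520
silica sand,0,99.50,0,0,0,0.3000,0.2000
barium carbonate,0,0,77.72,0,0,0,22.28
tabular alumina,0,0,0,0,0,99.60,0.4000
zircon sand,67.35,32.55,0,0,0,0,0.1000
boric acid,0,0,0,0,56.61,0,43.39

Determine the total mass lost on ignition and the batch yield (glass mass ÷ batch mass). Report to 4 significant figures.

The intermediate values are displayed with 4-significant-digit rounding in the printout. The whole derivation keeps full float precision all the way through; a single rounding finalizes each reported number. The derived quantities are carried starting from the weights for 322.0 kg of glass at full float precision (the totals, glass mass, the yield, ignition loss, six oxide percentages), as quoted within the question or the answer.
Ignition loss by material:
  dead-burnt magnesia: 45.24 × 0.01520 = 0.6876 kg
  silica sand: 166.3 × 0.002000 = 0.3326 kg
  barium carbonate: 15.68 × 0.2228 = 3.494 kg
  tabular alumina: 43.14 × 0.004000 = 0.1726 kg
  zircon sand: 29.48 × 0.001000 = 0.02948 kg
  boric acid: 47.55 × 0.4339 = 20.63 kg
Total LOI = 25.35 kg
Glass = batch − LOI = 347.4 − 25.35 = 322.0 kg

LOI loss = 25.35 kg; glass = 322.0 kg; yield = 92.70%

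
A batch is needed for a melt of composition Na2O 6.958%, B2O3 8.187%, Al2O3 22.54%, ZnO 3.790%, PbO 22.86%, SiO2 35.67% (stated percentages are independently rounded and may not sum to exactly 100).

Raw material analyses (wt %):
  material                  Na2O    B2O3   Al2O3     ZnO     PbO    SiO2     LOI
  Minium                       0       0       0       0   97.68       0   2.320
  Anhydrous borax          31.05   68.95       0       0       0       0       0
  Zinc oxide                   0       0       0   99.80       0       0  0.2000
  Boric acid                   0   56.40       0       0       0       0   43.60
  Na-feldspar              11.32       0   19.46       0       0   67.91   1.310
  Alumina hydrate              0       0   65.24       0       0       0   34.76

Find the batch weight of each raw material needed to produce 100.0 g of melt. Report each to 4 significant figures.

Batch per 100.0 g melt:
  Minium: 23.40 g
  Anhydrous borax: 3.260 g
  Zinc oxide: 3.798 g
  Boric acid: 10.53 g
  Na-feldspar: 52.53 g
  Alumina hydrate: 18.88 g
Total batch = 112.4 g; LOI loss = 12.39 g; yield = 88.97%

Mid-chain values are shown rounded off to 4 significant figures in the working; the whole derivation maintains full float precision at every stage. A single rounding completes each reported value — the derived quantities (the totals, ignition loss, the yield, glass mass, six oxide percentages) are recomputed at full float precision from the weighed amounts per 100.0 g of glass precisely as stated by problem or answer.
Target masses of each oxide per 100.0 g melt:
  Na2O: 6.958% × 100.0 = 6.958 g
  B2O3: 8.187% × 100.0 = 8.187 g
  Al2O3: 22.54% × 100.0 = 22.54 g
  ZnO: 3.790% × 100.0 = 3.790 g
  PbO: 22.86% × 100.0 = 22.86 g
  SiO2: 35.67% × 100.0 = 35.67 g
Verifying the oxide balance from the weights as reported, relative to the basis at hand (summed amounts equal target values net of answer rounding effects):
  Na2O: 3.260·0.3105 + 52.53·0.1132 = 6.959 g (target 6.958 g)
  B2O3: 3.260·0.6895 + 10.53·0.5640 = 8.187 g (target 8.187 g)
  Al2O3: 52.53·0.1946 + 18.88·0.6524 = 22.54 g (target 22.54 g)
  ZnO: 3.798·0.9980 = 3.790 g (target 3.790 g)
  PbO: 23.40·0.9768 = 22.86 g (target 22.86 g)
  SiO2: 52.53·0.6791 = 35.67 g (target 35.67 g)
Glass-mass bookkeeping: batch total minus LOI = 100.0 g (summing oxide targets gives 100.0 g; basis as stated: 100.0 g — any gap is answer rounding).
Batch total: Σ batch = 112.4 g; Σ batch·LOI gives LOI loss = 12.39 g; glass ÷ batch gives a yield of 88.97%.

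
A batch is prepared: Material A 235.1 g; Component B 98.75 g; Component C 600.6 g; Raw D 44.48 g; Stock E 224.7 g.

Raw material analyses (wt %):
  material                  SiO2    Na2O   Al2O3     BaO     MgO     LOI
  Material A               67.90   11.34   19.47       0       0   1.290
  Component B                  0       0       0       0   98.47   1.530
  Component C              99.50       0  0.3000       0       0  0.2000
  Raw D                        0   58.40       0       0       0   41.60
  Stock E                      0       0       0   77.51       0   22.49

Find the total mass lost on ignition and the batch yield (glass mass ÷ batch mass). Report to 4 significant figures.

LOI loss = 74.78 g; glass = 1129 g; yield = 93.79%

Each numeric step holds full precision in all steps; the intermediate values are displayed, with 4-significant-digit rounding, across the worked steps. A single rounding completes every reported number; all derived quantities (net glass mass, totals, LOI, the yield, five oxide percentages) are re-derived using the weight values on 1129 g of glass at full precision, as set out in problem or answer.
Ignition loss by material:
  Material A: 235.1 × 0.01290 = 3.033 g
  Component B: 98.75 × 0.01530 = 1.511 g
  Component C: 600.6 × 0.002000 = 1.201 g
  Raw D: 44.48 × 0.4160 = 18.50 g
  Stock E: 224.7 × 0.2249 = 50.54 g
Total LOI = 74.78 g
Glass = batch − LOI = 1204 − 74.78 = 1129 g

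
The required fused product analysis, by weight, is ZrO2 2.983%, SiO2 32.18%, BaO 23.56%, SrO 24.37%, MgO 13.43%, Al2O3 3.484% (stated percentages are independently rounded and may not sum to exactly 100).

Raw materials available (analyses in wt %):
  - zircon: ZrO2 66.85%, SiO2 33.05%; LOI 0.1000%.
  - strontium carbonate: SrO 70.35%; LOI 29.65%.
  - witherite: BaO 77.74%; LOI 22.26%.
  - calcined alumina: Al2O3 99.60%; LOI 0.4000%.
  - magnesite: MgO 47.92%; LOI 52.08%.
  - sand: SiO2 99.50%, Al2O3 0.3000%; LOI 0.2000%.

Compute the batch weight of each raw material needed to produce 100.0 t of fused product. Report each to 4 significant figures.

Mid-chain values are printed (rounded to four significant digits) within the worked lines — full precision is kept through the solve; each reported value is rounded only once — the derived quantities, which include the yield, totals, glass mass, the six compositions, ignition loss, are recomputed at full float precision, as set out in question or answer, starting from the weights per 100.0 t of glass.
Target oxide masses per 100.0 t fused product:
  ZrO2: 2.983% × 100.0 = 2.983 t
  SiO2: 32.18% × 100.0 = 32.18 t
  BaO: 23.56% × 100.0 = 23.56 t
  SrO: 24.37% × 100.0 = 24.37 t
  MgO: 13.43% × 100.0 = 13.43 t
  Al2O3: 3.484% × 100.0 = 3.484 t
Per-oxide balance check working from each reported weight, versus the basis set out (each sum matches its target mass exact up to rounding of places):
  ZrO2: 4.462·0.6685 = 2.983 t (target 2.983 t)
  SiO2: 4.462·0.3305 + 30.86·0.9950 = 32.18 t (target 32.18 t)
  BaO: 30.31·0.7774 = 23.56 t (target 23.56 t)
  SrO: 34.64·0.7035 = 24.37 t (target 24.37 t)
  MgO: 28.03·0.4792 = 13.43 t (target 13.43 t)
  Al2O3: 3.405·0.9960 + 30.86·0.003000 = 3.484 t (target 3.484 t)
Consistency of the glass mass: whole batch net of LOI = 100.0 t (per-oxide target masses sum to 100.0 t; basis as stated: 100.0 t — any gap is answer rounding).
Adding the batch up: Σ batch = 131.7 t; LOI loss = Σ batch·LOI = 31.70 t; as yield: glass ÷ batch → 75.93%.

Batch per 100.0 t fused product:
  zircon: 4.462 t
  strontium carbonate: 34.64 t
  witherite: 30.31 t
  calcined alumina: 3.405 t
  magnesite: 28.03 t
  sand: 30.86 t
Total batch = 131.7 t; LOI loss = 31.70 t; yield = 75.93%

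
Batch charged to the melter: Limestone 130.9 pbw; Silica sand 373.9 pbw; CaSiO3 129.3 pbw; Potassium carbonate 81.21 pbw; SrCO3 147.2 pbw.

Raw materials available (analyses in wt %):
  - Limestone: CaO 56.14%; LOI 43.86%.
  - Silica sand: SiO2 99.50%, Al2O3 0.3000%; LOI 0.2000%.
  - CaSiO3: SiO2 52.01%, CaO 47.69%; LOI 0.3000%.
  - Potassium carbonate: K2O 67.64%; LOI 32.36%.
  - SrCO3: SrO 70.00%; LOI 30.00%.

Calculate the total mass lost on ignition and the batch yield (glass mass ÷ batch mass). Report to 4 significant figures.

In-progress results appear, rounded to 4 significant figures, in the printout; all internal work keeps full float precision through the solve; exactly one rounding lands on every reported value; the derived quantities, including the yield, five oxide percentages, totals, ignition loss, glass mass, are carried from the batch weights at 733.5 pbw of glass at full float precision as they appear in the problem or answer text.
Per-material ignition loss:
  Limestone: 130.9 × 0.4386 = 57.41 pbw
  Silica sand: 373.9 × 0.002000 = 0.7478 pbw
  CaSiO3: 129.3 × 0.003000 = 0.3879 pbw
  Potassium carbonate: 81.21 × 0.3236 = 26.28 pbw
  SrCO3: 147.2 × 0.3000 = 44.16 pbw
Total LOI = 129.0 pbw
Glass = batch − LOI = 862.5 − 129.0 = 733.5 pbw

LOI loss = 129.0 pbw; glass = 733.5 pbw; yield = 85.05%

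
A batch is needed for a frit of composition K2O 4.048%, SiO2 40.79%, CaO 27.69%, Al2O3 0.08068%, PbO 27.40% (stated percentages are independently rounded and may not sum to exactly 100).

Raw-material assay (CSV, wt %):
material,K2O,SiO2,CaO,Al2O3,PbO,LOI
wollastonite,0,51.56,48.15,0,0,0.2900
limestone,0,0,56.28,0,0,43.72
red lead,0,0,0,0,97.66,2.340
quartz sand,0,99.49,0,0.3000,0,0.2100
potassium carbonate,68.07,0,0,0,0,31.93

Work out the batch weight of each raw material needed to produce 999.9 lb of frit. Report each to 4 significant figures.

Batch per 999.9 lb frit:
  wollastonite: 272.2 lb
  limestone: 259.1 lb
  red lead: 280.5 lb
  quartz sand: 268.9 lb
  potassium carbonate: 59.46 lb
Total batch = 1140 lb; LOI loss = 140.2 lb; yield = 87.71%

All arithmetic keeps full precision end to end. Working values are shown rounded to 4 significant digits on the page — every reported value takes exactly one rounding. The derived quantities are carried at exact precision (the totals, the yield, LOI, the five compositions, glass mass) from the weighed amounts for 999.9 lb of glass exactly as shown in problem or answer.
Target oxide masses per 999.9 lb frit:
  K2O: 4.048% × 999.9 = 40.48 lb
  SiO2: 40.79% × 999.9 = 407.9 lb
  CaO: 27.69% × 999.9 = 276.9 lb
  Al2O3: 0.08068% × 999.9 = 0.8067 lb
  PbO: 27.40% × 999.9 = 274.0 lb
Balance tally, oxide-wise, from the weights as reported, at the basis given (summed amounts equal target values modulo rounding of the values):
  K2O: 59.46·0.6807 = 40.47 lb (target 40.48 lb)
  SiO2: 272.2·0.5156 + 268.9·0.9949 = 407.9 lb (target 407.9 lb)
  CaO: 272.2·0.4815 + 259.1·0.5628 = 276.9 lb (target 276.9 lb)
  Al2O3: 268.9·0.003000 = 0.8067 lb (target 0.8067 lb)
  PbO: 280.5·0.9766 = 273.9 lb (target 274.0 lb)
Glass-mass sanity pass: net batch after ignition = 1000 lb (oxide target masses add up to 1000 lb; with the basis standing at 999.9 lb — rounding explains the deltas).
Summing the batch: Σ batch = 1140 lb; LOI loss = Σ batch·LOI = 140.2 lb; yield, glass over the total, = 87.71%.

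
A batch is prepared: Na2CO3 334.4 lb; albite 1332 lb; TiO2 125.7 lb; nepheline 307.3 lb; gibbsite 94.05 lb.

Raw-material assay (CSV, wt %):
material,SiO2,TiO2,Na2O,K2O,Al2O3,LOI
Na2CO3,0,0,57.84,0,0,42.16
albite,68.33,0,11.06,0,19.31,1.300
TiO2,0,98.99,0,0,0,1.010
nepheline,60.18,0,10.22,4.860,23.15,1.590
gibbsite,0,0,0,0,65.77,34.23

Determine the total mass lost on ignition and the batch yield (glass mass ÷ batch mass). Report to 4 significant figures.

LOI loss = 196.6 lb; glass = 1997 lb; yield = 91.03%

Mid-chain values appear, rounded to 4 significant digits, at each printed step. All arithmetic carries full float precision from start to finish; a single rounding produces each reported value — all derived quantities are carried at full precision (the totals, net glass mass, the yield, five oxide percentages, LOI) starting from the weights on 1997 lb of glass exactly as printed in the problem or answer text.
Ignition loss by material:
  Na2CO3: 334.4 × 0.4216 = 141.0 lb
  albite: 1332 × 0.01300 = 17.32 lb
  TiO2: 125.7 × 0.01010 = 1.270 lb
  nepheline: 307.3 × 0.01590 = 4.886 lb
  gibbsite: 94.05 × 0.3423 = 32.19 lb
Total LOI = 196.6 lb
Glass = batch − LOI = 2193 − 196.6 = 1997 lb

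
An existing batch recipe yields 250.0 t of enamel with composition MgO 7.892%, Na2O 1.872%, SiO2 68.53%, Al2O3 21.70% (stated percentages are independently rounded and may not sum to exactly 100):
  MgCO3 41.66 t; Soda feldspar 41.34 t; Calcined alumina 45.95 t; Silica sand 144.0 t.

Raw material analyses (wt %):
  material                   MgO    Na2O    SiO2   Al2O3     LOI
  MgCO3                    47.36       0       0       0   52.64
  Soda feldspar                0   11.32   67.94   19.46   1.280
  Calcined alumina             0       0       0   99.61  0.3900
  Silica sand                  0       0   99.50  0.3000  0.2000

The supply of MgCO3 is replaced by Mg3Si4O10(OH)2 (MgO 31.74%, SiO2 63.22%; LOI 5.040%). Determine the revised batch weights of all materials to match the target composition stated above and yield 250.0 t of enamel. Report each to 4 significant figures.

Revised batch per 250.0 t enamel:
  Mg3Si4O10(OH)2: 62.16 t
  Soda feldspar: 41.34 t
  Calcined alumina: 46.07 t
  Silica sand: 104.5 t
Total batch = 254.1 t; LOI loss = 4.051 t

The intermediate values appear with 4-significant-digit rounding between the steps. Each numeric step runs at full precision from start to finish — a single rounding produces each reported figure. The derived quantities (glass mass, LOI, the totals, yield, the four compositions) are rebuilt at full precision from the batch weights at 250.0 t of glass, exactly as shown in the problem or the answer.
Per-oxide target masses for 250.0 t enamel:
  MgO: 7.892% × 250.0 = 19.73 t
  Na2O: 1.872% × 250.0 = 4.680 t
  SiO2: 68.53% × 250.0 = 171.3 t
  Al2O3: 21.70% × 250.0 = 54.25 t
Verifying the oxide balance working from each reported weight, per the basis as stated (delivered sums recover each target modulo rounding of the values):
  MgO: 62.16·0.3174 = 19.73 t (target 19.73 t)
  Na2O: 41.34·0.1132 = 4.680 t (target 4.680 t)
  SiO2: 62.16·0.6322 + 41.34·0.6794 + 104.5·0.9950 = 171.4 t (target 171.3 t)
  Al2O3: 41.34·0.1946 + 46.07·0.9961 + 104.5·0.003000 = 54.25 t (target 54.25 t)
Glass-mass closure: batch Σ − ignition loss = 250.0 t (targets for the oxides total 250.0 t; the stated basis being 250.0 t — rounding explains the deltas).
Adding the batch up: Σ batch = 254.1 t; the LOI term Σ batch·LOI equals 4.051 t; as yield: glass ÷ batch → 98.41%.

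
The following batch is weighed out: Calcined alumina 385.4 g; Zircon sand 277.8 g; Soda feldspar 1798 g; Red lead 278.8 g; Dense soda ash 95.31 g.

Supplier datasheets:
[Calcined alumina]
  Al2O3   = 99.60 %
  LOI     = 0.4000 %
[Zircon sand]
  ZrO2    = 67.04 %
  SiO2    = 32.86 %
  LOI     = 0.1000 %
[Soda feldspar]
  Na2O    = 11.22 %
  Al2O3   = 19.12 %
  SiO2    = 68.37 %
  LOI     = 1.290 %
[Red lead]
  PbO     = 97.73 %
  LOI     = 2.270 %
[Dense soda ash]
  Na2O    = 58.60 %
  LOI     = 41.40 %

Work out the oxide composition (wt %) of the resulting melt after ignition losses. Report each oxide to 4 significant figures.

Glass mass = 2765 g (batch 2835 − LOI 70.80).
Composition: Na2O 9.318%, PbO 9.856%, Al2O3 26.32%, ZrO2 6.737%, SiO2 47.77%

The working math holds exact precision throughout. Working values are printed rounded to four significant figures alongside each step — a single rounding finalizes each reported result; the derived quantities are recomputed using the weight values on 2765 g of glass at full precision (the five compositions, LOI, glass mass, the yield, totals), as quoted within question or answer.
Delivered oxide masses:
  Na2O: 1798·0.1122 + 95.31·0.5860 = 257.6 g
  PbO: 278.8·0.9773 = 272.5 g
  Al2O3: 385.4·0.9960 + 1798·0.1912 = 727.6 g
  ZrO2: 277.8·0.6704 = 186.2 g
  SiO2: 277.8·0.3286 + 1798·0.6837 = 1321 g
LOI: 385.4·0.004000 + 277.8·0.001000 + 1798·0.01290 + 278.8·0.02270 + 95.31·0.4140 = 70.80 g
Resulting glass, batch − LOI: 2835 − 70.80 = 2765 g (matching Σ of the oxides)
each wt % is 100 × oxide ÷ glass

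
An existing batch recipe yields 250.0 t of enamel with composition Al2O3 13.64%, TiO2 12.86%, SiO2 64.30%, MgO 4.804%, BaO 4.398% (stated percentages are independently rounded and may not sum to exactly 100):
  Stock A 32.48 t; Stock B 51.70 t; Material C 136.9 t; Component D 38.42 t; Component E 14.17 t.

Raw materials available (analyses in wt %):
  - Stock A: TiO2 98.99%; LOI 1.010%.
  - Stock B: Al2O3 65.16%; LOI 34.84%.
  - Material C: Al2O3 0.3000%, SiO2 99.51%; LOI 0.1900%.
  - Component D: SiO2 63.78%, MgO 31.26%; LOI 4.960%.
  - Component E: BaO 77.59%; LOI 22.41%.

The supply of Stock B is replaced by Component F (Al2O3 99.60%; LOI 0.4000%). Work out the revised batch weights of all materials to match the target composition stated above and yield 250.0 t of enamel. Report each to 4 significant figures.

Revised batch per 250.0 t enamel:
  Stock A: 32.48 t
  Component F: 33.82 t
  Material C: 136.9 t
  Component D: 38.42 t
  Component E: 14.17 t
Total batch = 255.8 t; LOI loss = 5.805 t

Rounding to four significant figures extends to each mid-chain value as displayed. The working math runs at full float precision from first step to last. Each reported value receives exactly one rounding. Derived quantities are carried at full float precision (net glass mass, the five compositions, the totals, LOI, the yield) using the weight values per 250.0 t of glass precisely as stated by question or answer.
Per-oxide target masses for 250.0 t enamel:
  Al2O3: 13.64% × 250.0 = 34.10 t
  TiO2: 12.86% × 250.0 = 32.15 t
  SiO2: 64.30% × 250.0 = 160.8 t
  MgO: 4.804% × 250.0 = 12.01 t
  BaO: 4.398% × 250.0 = 11.00 t
Per-oxide balance check applying the batch weights above, for the quoted basis mass (every target is met by its sum exact up to rounding of places):
  Al2O3: 33.82·0.9960 + 136.9·0.003000 = 34.10 t (target 34.10 t)
  TiO2: 32.48·0.9899 = 32.15 t (target 32.15 t)
  SiO2: 136.9·0.9951 + 38.42·0.6378 = 160.7 t (target 160.8 t)
  MgO: 38.42·0.3126 = 12.01 t (target 12.01 t)
  BaO: 14.17·0.7759 = 10.99 t (target 11.00 t)
Glass mass check: whole batch net of LOI = 250.0 t (oxide target masses add up to 250.0 t; stated basis 250.0 t — gaps are rounding artifacts).
Adding the batch up: Σ batch = 255.8 t; ignition loss, Σ(batch × LOI) = 5.805 t; the yield ratio, glass ÷ batch: 97.73%.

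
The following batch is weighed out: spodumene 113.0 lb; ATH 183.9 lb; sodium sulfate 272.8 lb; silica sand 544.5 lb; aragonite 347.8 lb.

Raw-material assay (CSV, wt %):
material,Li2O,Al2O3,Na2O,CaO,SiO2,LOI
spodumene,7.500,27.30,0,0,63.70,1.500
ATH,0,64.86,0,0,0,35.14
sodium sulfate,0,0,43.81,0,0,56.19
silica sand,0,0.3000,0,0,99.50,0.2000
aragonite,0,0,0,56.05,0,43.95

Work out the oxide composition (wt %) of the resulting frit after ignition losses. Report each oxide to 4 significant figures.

Glass mass = 1088 lb (batch 1462 − LOI 373.6).
Composition: Li2O 0.7786%, Al2O3 13.94%, Na2O 10.98%, CaO 17.91%, SiO2 56.39%

Values along the way are displayed, rounded to 4 significant digits, within the worked lines — full float precision is kept from start to finish. Every reported value receives exactly one rounding. Derived quantities are recomputed using the weight values on 1088 lb of glass at exact precision (ignition loss, net glass mass, totals, yield, five oxide percentages), as they appear in the problem or the answer.
Oxide masses out of the charge:
  Li2O: 113.0·0.07500 = 8.475 lb
  Al2O3: 113.0·0.2730 + 183.9·0.6486 + 544.5·0.003000 = 151.8 lb
  Na2O: 272.8·0.4381 = 119.5 lb
  CaO: 347.8·0.5605 = 194.9 lb
  SiO2: 113.0·0.6370 + 544.5·0.9950 = 613.8 lb
LOI: 113.0·0.01500 + 183.9·0.3514 + 272.8·0.5619 + 544.5·0.002000 + 347.8·0.4395 = 373.6 lb
Glass mass = batch − LOI = 1462 − 373.6 = 1088 lb (= the summed oxide contributions)
each wt % is 100 × oxide ÷ glass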